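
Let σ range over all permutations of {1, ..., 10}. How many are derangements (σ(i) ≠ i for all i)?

1334961

The number of derangements of 10 is !10 = Σ_{k=0}^{10} (-1)^k·10!/k!
= 10! - 10!/1! + 10!/2! - 10!/3! + 10!/4! - 10!/5! + 10!/6! - 10!/7! + 10!/8! - 10!/9! + 10!/10!
= 3628800 - 3628800 + 1814400 - 604800 + 151200 - 30240 + 5040 - 720 + 90 - 10 + 1
= 1334961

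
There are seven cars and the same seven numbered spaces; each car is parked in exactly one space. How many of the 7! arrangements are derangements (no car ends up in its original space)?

1854

!7 is the nearest integer to 7!/e.
7! = 5040, and 5040/e ≈ 1854.11, so !7 = 1854.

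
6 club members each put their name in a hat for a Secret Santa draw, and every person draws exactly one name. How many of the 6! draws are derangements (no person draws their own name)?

The number of derangements of 6 is !6 = Σ_{k=0}^{6} (-1)^k·6!/k!
= 6! - 6!/1! + 6!/2! - 6!/3! + 6!/4! - 6!/5! + 6!/6!
= 720 - 720 + 360 - 120 + 30 - 6 + 1
= 265

265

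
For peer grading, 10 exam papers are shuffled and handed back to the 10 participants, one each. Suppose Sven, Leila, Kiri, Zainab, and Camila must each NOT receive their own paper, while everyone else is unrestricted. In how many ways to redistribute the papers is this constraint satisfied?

Let A_j be the event that the j-th constrained one is fixed. By inclusion-exclusion over the 5 events:
Σ_{j=0}^{5} (-1)^j C(5,j)(10-j)!
= C(5,0)·10! - C(5,1)·9! + C(5,2)·8! - C(5,3)·7! + C(5,4)·6! - C(5,5)·5!
= 3628800 - 1814400 + 403200 - 50400 + 3600 - 120
= 2170680

2170680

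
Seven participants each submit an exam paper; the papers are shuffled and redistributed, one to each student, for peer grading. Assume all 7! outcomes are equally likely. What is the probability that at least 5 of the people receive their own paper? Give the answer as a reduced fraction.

11/2520

Favorable outcomes: Σ_{i≥5} C(7,i)·!(7-i) = 21·1 + 7·0 + 1·1 = 22.
Total outcomes: 7! = 5040.
Probability = 22/5040 = 11/2520.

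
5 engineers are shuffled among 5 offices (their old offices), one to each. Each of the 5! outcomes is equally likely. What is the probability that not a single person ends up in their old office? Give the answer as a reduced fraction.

11/30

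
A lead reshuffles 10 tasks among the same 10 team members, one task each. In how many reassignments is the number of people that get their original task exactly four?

Pick the 4 fixed positions: C(10,4) = 210 ways.
The remaining 6 must be deranged: !6 = 265.
Total: 210 × 265 = 55650.

55650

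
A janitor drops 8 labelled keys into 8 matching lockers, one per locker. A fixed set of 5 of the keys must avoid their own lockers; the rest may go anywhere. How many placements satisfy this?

21234

Inclusion-exclusion on the 5 forbidden self-matches:
Σ_{j=0}^{5} (-1)^j C(5,j)(8-j)!
= C(5,0)·8! - C(5,1)·7! + C(5,2)·6! - C(5,3)·5! + C(5,4)·4! - C(5,5)·3!
= 40320 - 25200 + 7200 - 1200 + 120 - 6
= 21234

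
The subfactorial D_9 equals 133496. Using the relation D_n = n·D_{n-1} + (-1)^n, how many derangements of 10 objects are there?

1334961

D_10 = 10·133496 + 1 = 1334961.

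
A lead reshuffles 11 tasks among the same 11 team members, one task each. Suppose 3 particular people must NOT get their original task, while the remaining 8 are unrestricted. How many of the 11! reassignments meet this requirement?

30078720

Inclusion-exclusion on the 3 forbidden self-matches:
Σ_{j=0}^{3} (-1)^j C(3,j)(11-j)!
= C(3,0)·11! - C(3,1)·10! + C(3,2)·9! - C(3,3)·8!
= 39916800 - 10886400 + 1088640 - 40320
= 30078720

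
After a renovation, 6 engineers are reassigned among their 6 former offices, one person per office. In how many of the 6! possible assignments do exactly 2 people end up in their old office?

135

Choose which 2 of the 6 are fixed: C(6,2) = 15.
The other 4 form a derangement: !4 = 9.
Total: 15 × 9 = 135.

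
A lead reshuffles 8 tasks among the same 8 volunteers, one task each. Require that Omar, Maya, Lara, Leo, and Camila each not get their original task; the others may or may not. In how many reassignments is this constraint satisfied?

21234

Inclusion-exclusion on the 5 forbidden self-matches:
Σ_{j=0}^{5} (-1)^j C(5,j)(8-j)!
= C(5,0)·8! - C(5,1)·7! + C(5,2)·6! - C(5,3)·5! + C(5,4)·4! - C(5,5)·3!
= 40320 - 25200 + 7200 - 1200 + 120 - 6
= 21234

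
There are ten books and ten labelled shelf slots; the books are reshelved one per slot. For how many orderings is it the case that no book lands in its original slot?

The subfactorial !10 = [10!/e] (nearest integer).
10! = 3628800, and 3628800/e ≈ 1334960.92, so !10 = 1334961.

1334961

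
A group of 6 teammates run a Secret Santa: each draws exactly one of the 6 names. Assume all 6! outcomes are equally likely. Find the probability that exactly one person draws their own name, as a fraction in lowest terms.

11/30

Favorable outcomes: C(6,1)·!5 = 6·44 = 264.
Total outcomes: 6! = 720.
Probability = 264/720 = 11/30.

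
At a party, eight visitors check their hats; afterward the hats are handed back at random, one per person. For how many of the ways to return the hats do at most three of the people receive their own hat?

39549

# with exactly i fixed is C(8,i)·!(8-i); sum over i=0..3:
  i=0: C(8,0)·!8 = 1·14833 = 14833
  i=1: C(8,1)·!7 = 8·1854 = 14832
  i=2: C(8,2)·!6 = 28·265 = 7420
  i=3: C(8,3)·!5 = 56·44 = 2464
Total = 39549.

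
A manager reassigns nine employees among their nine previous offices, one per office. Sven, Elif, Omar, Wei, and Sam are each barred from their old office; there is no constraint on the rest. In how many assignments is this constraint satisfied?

Let A_j be the event that the j-th constrained one is fixed. By inclusion-exclusion over the 5 events:
Σ_{j=0}^{5} (-1)^j C(5,j)(9-j)!
= C(5,0)·9! - C(5,1)·8! + C(5,2)·7! - C(5,3)·6! + C(5,4)·5! - C(5,5)·4!
= 362880 - 201600 + 50400 - 7200 + 600 - 24
= 205056

205056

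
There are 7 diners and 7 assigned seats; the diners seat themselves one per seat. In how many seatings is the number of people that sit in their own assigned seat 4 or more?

Sum C(7,i)·!(7-i) for i = 4..7:
  i=4: C(7,4)·!3 = 35·2 = 70
  i=5: C(7,5)·!2 = 21·1 = 21
  i=6: C(7,6)·!1 = 7·0 = 0
  i=7: C(7,7)·!0 = 1·1 = 1
Total = 92.

92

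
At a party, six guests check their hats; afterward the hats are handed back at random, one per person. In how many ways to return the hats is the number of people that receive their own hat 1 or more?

# with exactly i fixed is C(6,i)·!(6-i); sum over i=1..6:
  i=1: C(6,1)·!5 = 6·44 = 264
  i=2: C(6,2)·!4 = 15·9 = 135
  i=3: C(6,3)·!3 = 20·2 = 40
  i=4: C(6,4)·!2 = 15·1 = 15
  i=5: C(6,5)·!1 = 6·0 = 0
  i=6: C(6,6)·!0 = 1·1 = 1
Total = 455.

455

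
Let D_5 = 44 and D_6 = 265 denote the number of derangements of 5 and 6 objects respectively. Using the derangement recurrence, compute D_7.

D_7 = (7-1)·(D_6 + D_5) = 6·(265 + 44) = 6·309 = 1854.

1854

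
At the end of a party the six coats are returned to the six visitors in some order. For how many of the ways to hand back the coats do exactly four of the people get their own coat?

15

Pick the 4 fixed positions: C(6,4) = 15 ways.
The remaining 2 must be deranged: !2 = 1.
Total: 15 × 1 = 15.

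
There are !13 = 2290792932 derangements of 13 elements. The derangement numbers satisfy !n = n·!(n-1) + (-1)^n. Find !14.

32071101049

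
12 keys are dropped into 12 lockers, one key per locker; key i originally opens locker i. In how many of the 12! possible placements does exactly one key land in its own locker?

176214840

Pick the single fixed position: C(12,1) = 12 ways.
The remaining 11 must be deranged: !11 = 14684570.
Total: 12 × 14684570 = 176214840.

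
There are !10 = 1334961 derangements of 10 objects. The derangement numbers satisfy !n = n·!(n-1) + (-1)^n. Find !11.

14684570

!11 = 11·1334961 - 1 = 14684570.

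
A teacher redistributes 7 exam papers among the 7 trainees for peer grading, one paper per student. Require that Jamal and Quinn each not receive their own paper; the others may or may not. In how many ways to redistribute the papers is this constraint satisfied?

Inclusion-exclusion on the 2 forbidden self-matches:
Σ_{j=0}^{2} (-1)^j C(2,j)(7-j)!
= C(2,0)·7! - C(2,1)·6! + C(2,2)·5!
= 5040 - 1440 + 120
= 3720

3720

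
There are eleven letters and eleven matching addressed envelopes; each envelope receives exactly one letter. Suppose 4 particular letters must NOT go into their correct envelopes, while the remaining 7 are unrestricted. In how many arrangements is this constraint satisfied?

Inclusion-exclusion on the 4 forbidden self-matches:
Σ_{j=0}^{4} (-1)^j C(4,j)(11-j)!
= C(4,0)·11! - C(4,1)·10! + C(4,2)·9! - C(4,3)·8! + C(4,4)·7!
= 39916800 - 14515200 + 2177280 - 161280 + 5040
= 27422640

27422640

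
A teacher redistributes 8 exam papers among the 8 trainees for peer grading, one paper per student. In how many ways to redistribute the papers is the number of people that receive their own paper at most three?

39549

Sum C(8,i)·!(8-i) for i = 0..3:
  i=0: C(8,0)·!8 = 1·14833 = 14833
  i=1: C(8,1)·!7 = 8·1854 = 14832
  i=2: C(8,2)·!6 = 28·265 = 7420
  i=3: C(8,3)·!5 = 56·44 = 2464
Total = 39549.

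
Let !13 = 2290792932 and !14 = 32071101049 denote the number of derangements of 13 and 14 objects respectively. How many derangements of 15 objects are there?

481066515734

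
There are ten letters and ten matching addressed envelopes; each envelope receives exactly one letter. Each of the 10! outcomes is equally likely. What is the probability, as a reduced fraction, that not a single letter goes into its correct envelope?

Favorable outcomes: !10 = 1334961.
Total outcomes: 10! = 3628800.
Probability = 1334961/3628800 = 16481/44800.

16481/44800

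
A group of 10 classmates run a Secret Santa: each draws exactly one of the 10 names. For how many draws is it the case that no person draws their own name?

Recurrence: !10 = 9·(!9 + !8).
!10 = 9·(133496 + 14833) = 9·148329 = 1334961

1334961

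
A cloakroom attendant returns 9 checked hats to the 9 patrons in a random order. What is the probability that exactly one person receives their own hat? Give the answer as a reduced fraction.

2119/5760

Favorable outcomes: C(9,1)·!8 = 9·14833 = 133497.
Total outcomes: 9! = 362880.
Probability = 133497/362880 = 2119/5760.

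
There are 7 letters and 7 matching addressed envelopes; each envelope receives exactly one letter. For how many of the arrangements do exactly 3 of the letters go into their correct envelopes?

Pick the 3 fixed positions: C(7,3) = 35 ways.
The remaining 4 must be deranged: !4 = 9.
Total: 35 × 9 = 315.

315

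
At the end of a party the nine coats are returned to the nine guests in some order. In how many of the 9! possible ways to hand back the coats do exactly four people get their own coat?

5544

Pick the 4 fixed positions: C(9,4) = 126 ways.
The other 5 form a derangement: !5 = 44.
Total: 126 × 44 = 5544.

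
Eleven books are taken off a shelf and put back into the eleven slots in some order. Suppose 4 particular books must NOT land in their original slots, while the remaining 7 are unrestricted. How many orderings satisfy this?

27422640

Let A_j be the event that the j-th constrained one is fixed. By inclusion-exclusion over the 4 events:
Σ_{j=0}^{4} (-1)^j C(4,j)(11-j)!
= C(4,0)·11! - C(4,1)·10! + C(4,2)·9! - C(4,3)·8! + C(4,4)·7!
= 39916800 - 14515200 + 2177280 - 161280 + 5040
= 27422640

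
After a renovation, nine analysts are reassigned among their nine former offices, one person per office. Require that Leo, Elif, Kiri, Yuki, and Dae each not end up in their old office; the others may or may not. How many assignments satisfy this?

205056

Let A_j be the event that the j-th constrained one is fixed. By inclusion-exclusion over the 5 events:
Σ_{j=0}^{5} (-1)^j C(5,j)(9-j)!
= C(5,0)·9! - C(5,1)·8! + C(5,2)·7! - C(5,3)·6! + C(5,4)·5! - C(5,5)·4!
= 362880 - 201600 + 50400 - 7200 + 600 - 24
= 205056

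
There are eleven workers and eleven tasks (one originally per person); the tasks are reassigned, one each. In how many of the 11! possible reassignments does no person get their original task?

14684570

Recurrence: !11 = 10·(!10 + !9).
!11 = 10·(1334961 + 133496) = 10·1468457 = 14684570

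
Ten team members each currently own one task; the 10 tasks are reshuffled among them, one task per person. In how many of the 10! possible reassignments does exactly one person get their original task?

1334960

Pick the single fixed position: C(10,1) = 10 ways.
The other 9 form a derangement: !9 = 133496.
Total: 10 × 133496 = 1334960.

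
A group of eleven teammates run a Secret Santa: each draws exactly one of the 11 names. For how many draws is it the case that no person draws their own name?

14684570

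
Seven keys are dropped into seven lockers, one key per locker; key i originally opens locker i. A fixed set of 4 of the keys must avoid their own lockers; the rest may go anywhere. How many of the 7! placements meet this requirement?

2790

Inclusion-exclusion on the 4 forbidden self-matches:
Σ_{j=0}^{4} (-1)^j C(4,j)(7-j)!
= C(4,0)·7! - C(4,1)·6! + C(4,2)·5! - C(4,3)·4! + C(4,4)·3!
= 5040 - 2880 + 720 - 96 + 6
= 2790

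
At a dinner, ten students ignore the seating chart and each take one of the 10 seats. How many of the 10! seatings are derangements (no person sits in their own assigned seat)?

By inclusion-exclusion, !10 = Σ (-1)^k · 10!/k! for k=0..10
= 10! - 10!/1! + 10!/2! - 10!/3! + 10!/4! - 10!/5! + 10!/6! - 10!/7! + 10!/8! - 10!/9! + 10!/10!
= 3628800 - 3628800 + 1814400 - 604800 + 151200 - 30240 + 5040 - 720 + 90 - 10 + 1
= 1334961

1334961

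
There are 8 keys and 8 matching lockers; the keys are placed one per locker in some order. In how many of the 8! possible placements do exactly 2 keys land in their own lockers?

Pick the 2 fixed positions: C(8,2) = 28 ways.
The remaining 6 must be deranged: !6 = 265.
Total: 28 × 265 = 7420.

7420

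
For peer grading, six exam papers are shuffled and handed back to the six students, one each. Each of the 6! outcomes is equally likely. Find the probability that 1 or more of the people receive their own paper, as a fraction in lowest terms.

Favorable outcomes: Σ_{i≥1} C(6,i)·!(6-i) = 6·44 + 15·9 + 20·2 + 15·1 + 6·0 + 1·1 = 455.
Total outcomes: 6! = 720.
Probability = 455/720 = 91/144.

91/144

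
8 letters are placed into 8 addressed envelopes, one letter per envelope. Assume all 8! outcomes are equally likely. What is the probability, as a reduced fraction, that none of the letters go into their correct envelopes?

2119/5760

Favorable outcomes: !8 = 14833.
Total outcomes: 8! = 40320.
Probability = 14833/40320 = 2119/5760.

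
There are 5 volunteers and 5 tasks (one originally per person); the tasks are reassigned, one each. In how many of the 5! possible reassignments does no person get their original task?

44

Use !n = (n-1)(!(n-1) + !(n-2)).
!5 = 4·(9 + 2) = 4·11 = 44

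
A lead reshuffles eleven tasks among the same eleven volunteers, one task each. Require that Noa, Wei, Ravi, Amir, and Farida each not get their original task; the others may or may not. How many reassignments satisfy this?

25022880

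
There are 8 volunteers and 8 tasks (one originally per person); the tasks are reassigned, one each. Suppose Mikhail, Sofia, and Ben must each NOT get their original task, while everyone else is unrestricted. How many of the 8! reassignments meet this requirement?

27240

Inclusion-exclusion on the 3 forbidden self-matches:
Σ_{j=0}^{3} (-1)^j C(3,j)(8-j)!
= C(3,0)·8! - C(3,1)·7! + C(3,2)·6! - C(3,3)·5!
= 40320 - 15120 + 2160 - 120
= 27240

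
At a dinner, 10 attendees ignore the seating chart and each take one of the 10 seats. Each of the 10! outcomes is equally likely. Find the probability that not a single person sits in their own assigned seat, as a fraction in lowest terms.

Favorable outcomes: !10 = 1334961.
Total outcomes: 10! = 3628800.
Probability = 1334961/3628800 = 16481/44800.

16481/44800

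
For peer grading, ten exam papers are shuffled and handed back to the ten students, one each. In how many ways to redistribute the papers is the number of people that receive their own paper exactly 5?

11088

Choose which 5 of the 10 are fixed: C(10,5) = 252.
The other 5 form a derangement: !5 = 44.
Total: 252 × 44 = 11088.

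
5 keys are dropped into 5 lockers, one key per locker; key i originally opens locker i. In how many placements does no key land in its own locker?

44

Use !n = (n-1)(!(n-1) + !(n-2)).
!5 = 4·(9 + 2) = 4·11 = 44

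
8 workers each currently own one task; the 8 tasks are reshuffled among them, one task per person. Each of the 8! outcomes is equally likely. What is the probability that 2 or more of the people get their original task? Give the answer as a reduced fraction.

2131/8064

Favorable outcomes: Σ_{i≥2} C(8,i)·!(8-i) = 28·265 + 56·44 + 70·9 + 56·2 + 28·1 + 8·0 + 1·1 = 10655.
Total outcomes: 8! = 40320.
Probability = 10655/40320 = 2131/8064.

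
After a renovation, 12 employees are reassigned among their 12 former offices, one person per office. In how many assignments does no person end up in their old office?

176214841

The number of derangements of 12 is !12 = Σ_{k=0}^{12} (-1)^k·12!/k!
= 12! - 12!/1! + 12!/2! - 12!/3! + 12!/4! - 12!/5! + 12!/6! - 12!/7! + 12!/8! - 12!/9! + 12!/10! - 12!/11! + 12!/12!
= 479001600 - 479001600 + 239500800 - 79833600 + 19958400 - 3991680 + 665280 - 95040 + 11880 - 1320 + 132 - 12 + 1
= 176214841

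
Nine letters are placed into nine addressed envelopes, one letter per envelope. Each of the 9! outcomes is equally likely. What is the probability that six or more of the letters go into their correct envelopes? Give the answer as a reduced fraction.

Favorable outcomes: Σ_{i≥6} C(9,i)·!(9-i) = 84·2 + 36·1 + 9·0 + 1·1 = 205.
Total outcomes: 9! = 362880.
Probability = 205/362880 = 41/72576.

41/72576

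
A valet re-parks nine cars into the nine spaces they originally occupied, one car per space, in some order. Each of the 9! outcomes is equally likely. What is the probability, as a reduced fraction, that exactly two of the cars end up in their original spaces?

103/560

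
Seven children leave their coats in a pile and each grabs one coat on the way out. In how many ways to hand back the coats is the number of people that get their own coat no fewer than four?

92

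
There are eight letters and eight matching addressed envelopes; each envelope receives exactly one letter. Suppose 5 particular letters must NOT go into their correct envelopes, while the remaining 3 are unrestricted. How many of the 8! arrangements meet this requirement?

21234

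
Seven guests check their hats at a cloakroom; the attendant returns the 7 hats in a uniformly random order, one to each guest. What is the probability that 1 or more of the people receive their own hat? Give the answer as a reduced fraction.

177/280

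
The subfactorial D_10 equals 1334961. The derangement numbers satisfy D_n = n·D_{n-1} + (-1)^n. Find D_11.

14684570

D_11 = 11·1334961 - 1 = 14684570.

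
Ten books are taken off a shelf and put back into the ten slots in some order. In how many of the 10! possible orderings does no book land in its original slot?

By inclusion-exclusion, !10 = Σ (-1)^k · 10!/k! for k=0..10
= 10! - 10!/1! + 10!/2! - 10!/3! + 10!/4! - 10!/5! + 10!/6! - 10!/7! + 10!/8! - 10!/9! + 10!/10!
= 3628800 - 3628800 + 1814400 - 604800 + 151200 - 30240 + 5040 - 720 + 90 - 10 + 1
= 1334961

1334961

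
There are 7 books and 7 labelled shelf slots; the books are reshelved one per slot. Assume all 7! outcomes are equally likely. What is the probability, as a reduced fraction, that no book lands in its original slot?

Favorable outcomes: !7 = 1854.
Total outcomes: 7! = 5040.
Probability = 1854/5040 = 103/280.

103/280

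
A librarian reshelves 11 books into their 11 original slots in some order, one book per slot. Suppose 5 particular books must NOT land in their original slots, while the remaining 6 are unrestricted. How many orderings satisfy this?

Let A_j be the event that the j-th constrained one is fixed. By inclusion-exclusion over the 5 events:
Σ_{j=0}^{5} (-1)^j C(5,j)(11-j)!
= C(5,0)·11! - C(5,1)·10! + C(5,2)·9! - C(5,3)·8! + C(5,4)·7! - C(5,5)·6!
= 39916800 - 18144000 + 3628800 - 403200 + 25200 - 720
= 25022880

25022880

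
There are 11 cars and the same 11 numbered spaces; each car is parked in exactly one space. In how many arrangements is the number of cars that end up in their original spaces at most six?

39913444

Sum C(11,i)·!(11-i) for i = 0..6:
  i=0: C(11,0)·!11 = 1·14684570 = 14684570
  i=1: C(11,1)·!10 = 11·1334961 = 14684571
  i=2: C(11,2)·!9 = 55·133496 = 7342280
  i=3: C(11,3)·!8 = 165·14833 = 2447445
  i=4: C(11,4)·!7 = 330·1854 = 611820
  i=5: C(11,5)·!6 = 462·265 = 122430
  i=6: C(11,6)·!5 = 462·44 = 20328
Total = 39913444.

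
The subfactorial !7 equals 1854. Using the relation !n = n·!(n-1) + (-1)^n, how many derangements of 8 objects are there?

14833

!8 = 8·1854 + 1 = 14833.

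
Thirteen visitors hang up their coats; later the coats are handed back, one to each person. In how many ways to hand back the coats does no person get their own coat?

2290792932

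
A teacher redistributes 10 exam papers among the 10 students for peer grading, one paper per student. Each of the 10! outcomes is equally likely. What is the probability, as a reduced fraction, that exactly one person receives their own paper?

16687/45360

Favorable outcomes: C(10,1)·!9 = 10·133496 = 1334960.
Total outcomes: 10! = 3628800.
Probability = 1334960/3628800 = 16687/45360.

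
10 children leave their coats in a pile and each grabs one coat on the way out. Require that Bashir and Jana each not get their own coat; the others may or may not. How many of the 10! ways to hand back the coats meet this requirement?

2943360

Let A_j be the event that the j-th constrained one is fixed. By inclusion-exclusion over the 2 events:
Σ_{j=0}^{2} (-1)^j C(2,j)(10-j)!
= C(2,0)·10! - C(2,1)·9! + C(2,2)·8!
= 3628800 - 725760 + 40320
= 2943360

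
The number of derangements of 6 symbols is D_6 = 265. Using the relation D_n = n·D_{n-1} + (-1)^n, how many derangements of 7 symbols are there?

D_7 = 7·265 - 1 = 1854.

1854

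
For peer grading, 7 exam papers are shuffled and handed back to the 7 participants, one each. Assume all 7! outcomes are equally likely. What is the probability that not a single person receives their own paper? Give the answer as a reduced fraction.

Favorable outcomes: !7 = 1854.
Total outcomes: 7! = 5040.
Probability = 1854/5040 = 103/280.

103/280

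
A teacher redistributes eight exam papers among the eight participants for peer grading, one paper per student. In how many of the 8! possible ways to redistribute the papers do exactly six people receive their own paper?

28

Choose which 6 of the 8 are fixed: C(8,6) = 28.
The remaining 2 must be deranged: !2 = 1.
Total: 28 × 1 = 28.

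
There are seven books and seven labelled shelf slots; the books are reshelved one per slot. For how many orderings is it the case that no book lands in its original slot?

The number of derangements of 7 is !7 = Σ_{k=0}^{7} (-1)^k·7!/k!
= 7! - 7!/1! + 7!/2! - 7!/3! + 7!/4! - 7!/5! + 7!/6! - 7!/7!
= 5040 - 5040 + 2520 - 840 + 210 - 42 + 7 - 1
= 1854

1854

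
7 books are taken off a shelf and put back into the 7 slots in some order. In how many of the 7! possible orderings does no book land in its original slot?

1854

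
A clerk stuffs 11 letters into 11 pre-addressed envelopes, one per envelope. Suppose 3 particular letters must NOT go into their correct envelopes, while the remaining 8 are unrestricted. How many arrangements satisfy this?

30078720

Let A_j be the event that the j-th constrained one is fixed. By inclusion-exclusion over the 3 events:
Σ_{j=0}^{3} (-1)^j C(3,j)(11-j)!
= C(3,0)·11! - C(3,1)·10! + C(3,2)·9! - C(3,3)·8!
= 39916800 - 10886400 + 1088640 - 40320
= 30078720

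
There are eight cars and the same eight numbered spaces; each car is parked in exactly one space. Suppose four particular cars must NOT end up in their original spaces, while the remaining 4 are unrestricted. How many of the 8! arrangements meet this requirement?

24024

Inclusion-exclusion on the 4 forbidden self-matches:
Σ_{j=0}^{4} (-1)^j C(4,j)(8-j)!
= C(4,0)·8! - C(4,1)·7! + C(4,2)·6! - C(4,3)·5! + C(4,4)·4!
= 40320 - 20160 + 4320 - 480 + 24
= 24024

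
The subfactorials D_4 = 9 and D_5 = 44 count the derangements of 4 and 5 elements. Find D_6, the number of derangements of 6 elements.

265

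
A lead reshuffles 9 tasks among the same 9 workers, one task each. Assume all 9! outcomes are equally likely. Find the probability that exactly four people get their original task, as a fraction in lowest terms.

11/720

Favorable outcomes: C(9,4)·!5 = 126·44 = 5544.
Total outcomes: 9! = 362880.
Probability = 5544/362880 = 11/720.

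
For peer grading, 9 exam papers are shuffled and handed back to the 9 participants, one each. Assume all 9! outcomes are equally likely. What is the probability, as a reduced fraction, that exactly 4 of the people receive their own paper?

11/720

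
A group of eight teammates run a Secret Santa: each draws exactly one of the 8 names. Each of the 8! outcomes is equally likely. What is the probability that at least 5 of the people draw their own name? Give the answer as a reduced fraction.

Favorable outcomes: Σ_{i≥5} C(8,i)·!(8-i) = 56·2 + 28·1 + 8·0 + 1·1 = 141.
Total outcomes: 8! = 40320.
Probability = 141/40320 = 47/13440.

47/13440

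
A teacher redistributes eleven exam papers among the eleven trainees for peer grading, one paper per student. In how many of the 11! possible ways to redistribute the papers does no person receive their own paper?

!11 is the nearest integer to 11!/e.
11! = 39916800, and 39916800/e ≈ 14684570.08, so !11 = 14684570.

14684570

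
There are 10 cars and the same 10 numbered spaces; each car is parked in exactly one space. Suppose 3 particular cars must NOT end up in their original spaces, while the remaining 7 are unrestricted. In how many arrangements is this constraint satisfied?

2656080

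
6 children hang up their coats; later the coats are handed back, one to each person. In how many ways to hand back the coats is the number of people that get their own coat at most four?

719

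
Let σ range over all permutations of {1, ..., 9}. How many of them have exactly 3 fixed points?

22260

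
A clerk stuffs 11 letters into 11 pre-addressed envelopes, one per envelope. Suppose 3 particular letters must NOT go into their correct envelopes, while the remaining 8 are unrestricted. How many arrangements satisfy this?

Let A_j be the event that the j-th constrained one is fixed. By inclusion-exclusion over the 3 events:
Σ_{j=0}^{3} (-1)^j C(3,j)(11-j)!
= C(3,0)·11! - C(3,1)·10! + C(3,2)·9! - C(3,3)·8!
= 39916800 - 10886400 + 1088640 - 40320
= 30078720

30078720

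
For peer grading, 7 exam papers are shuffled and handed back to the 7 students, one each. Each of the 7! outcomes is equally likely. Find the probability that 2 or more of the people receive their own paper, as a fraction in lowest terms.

1331/5040

Favorable outcomes: Σ_{i≥2} C(7,i)·!(7-i) = 21·44 + 35·9 + 35·2 + 21·1 + 7·0 + 1·1 = 1331.
Total outcomes: 7! = 5040.
Probability = 1331/5040 = 1331/5040.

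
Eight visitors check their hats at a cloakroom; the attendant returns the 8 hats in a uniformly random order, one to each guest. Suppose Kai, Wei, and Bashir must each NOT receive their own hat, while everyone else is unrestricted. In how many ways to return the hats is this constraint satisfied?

27240

Let A_j be the event that the j-th constrained one is fixed. By inclusion-exclusion over the 3 events:
Σ_{j=0}^{3} (-1)^j C(3,j)(8-j)!
= C(3,0)·8! - C(3,1)·7! + C(3,2)·6! - C(3,3)·5!
= 40320 - 15120 + 2160 - 120
= 27240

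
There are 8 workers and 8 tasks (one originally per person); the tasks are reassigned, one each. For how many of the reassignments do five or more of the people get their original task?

# with exactly i fixed is C(8,i)·!(8-i); sum over i=5..8:
  i=5: C(8,5)·!3 = 56·2 = 112
  i=6: C(8,6)·!2 = 28·1 = 28
  i=7: C(8,7)·!1 = 8·0 = 0
  i=8: C(8,8)·!0 = 1·1 = 1
Total = 141.

141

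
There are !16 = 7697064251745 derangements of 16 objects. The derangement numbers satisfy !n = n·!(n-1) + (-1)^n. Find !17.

!17 = 17·7697064251745 - 1 = 130850092279664.

130850092279664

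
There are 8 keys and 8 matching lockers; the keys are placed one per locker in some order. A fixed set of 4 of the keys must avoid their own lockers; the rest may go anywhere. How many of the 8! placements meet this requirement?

24024

Inclusion-exclusion on the 4 forbidden self-matches:
Σ_{j=0}^{4} (-1)^j C(4,j)(8-j)!
= C(4,0)·8! - C(4,1)·7! + C(4,2)·6! - C(4,3)·5! + C(4,4)·4!
= 40320 - 20160 + 4320 - 480 + 24
= 24024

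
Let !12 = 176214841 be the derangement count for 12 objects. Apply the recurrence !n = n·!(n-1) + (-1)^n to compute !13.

!13 = 13·176214841 - 1 = 2290792932.

2290792932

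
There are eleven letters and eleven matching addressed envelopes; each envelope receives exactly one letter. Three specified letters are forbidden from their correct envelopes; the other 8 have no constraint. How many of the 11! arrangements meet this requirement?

Let A_j be the event that the j-th constrained one is fixed. By inclusion-exclusion over the 3 events:
Σ_{j=0}^{3} (-1)^j C(3,j)(11-j)!
= C(3,0)·11! - C(3,1)·10! + C(3,2)·9! - C(3,3)·8!
= 39916800 - 10886400 + 1088640 - 40320
= 30078720

30078720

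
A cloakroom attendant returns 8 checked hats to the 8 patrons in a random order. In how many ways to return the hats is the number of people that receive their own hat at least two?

Sum C(8,i)·!(8-i) for i = 2..8:
  i=2: C(8,2)·!6 = 28·265 = 7420
  i=3: C(8,3)·!5 = 56·44 = 2464
  i=4: C(8,4)·!4 = 70·9 = 630
  i=5: C(8,5)·!3 = 56·2 = 112
  i=6: C(8,6)·!2 = 28·1 = 28
  i=7: C(8,7)·!1 = 8·0 = 0
  i=8: C(8,8)·!0 = 1·1 = 1
Total = 10655.

10655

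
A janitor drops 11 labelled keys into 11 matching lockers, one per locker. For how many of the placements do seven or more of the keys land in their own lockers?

3356

# with exactly i fixed is C(11,i)·!(11-i); sum over i=7..11:
  i=7: C(11,7)·!4 = 330·9 = 2970
  i=8: C(11,8)·!3 = 165·2 = 330
  i=9: C(11,9)·!2 = 55·1 = 55
  i=10: C(11,10)·!1 = 11·0 = 0
  i=11: C(11,11)·!0 = 1·1 = 1
Total = 3356.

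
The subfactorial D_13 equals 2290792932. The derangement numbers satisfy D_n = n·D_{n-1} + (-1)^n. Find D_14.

32071101049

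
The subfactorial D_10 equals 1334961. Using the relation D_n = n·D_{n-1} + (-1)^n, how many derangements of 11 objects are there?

14684570

D_11 = 11·1334961 - 1 = 14684570.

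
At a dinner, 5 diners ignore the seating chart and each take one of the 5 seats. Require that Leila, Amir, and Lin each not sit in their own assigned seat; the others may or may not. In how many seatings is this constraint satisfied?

Let A_j be the event that the j-th constrained one is fixed. By inclusion-exclusion over the 3 events:
Σ_{j=0}^{3} (-1)^j C(3,j)(5-j)!
= C(3,0)·5! - C(3,1)·4! + C(3,2)·3! - C(3,3)·2!
= 120 - 72 + 18 - 2
= 64

64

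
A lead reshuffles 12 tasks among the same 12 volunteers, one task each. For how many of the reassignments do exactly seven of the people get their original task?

34848

Pick the 7 fixed positions: C(12,7) = 792 ways.
The remaining 5 must be deranged: !5 = 44.
Total: 792 × 44 = 34848.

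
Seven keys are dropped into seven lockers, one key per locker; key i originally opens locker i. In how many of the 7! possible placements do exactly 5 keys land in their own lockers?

21

Pick the 5 fixed positions: C(7,5) = 21 ways.
The other 2 form a derangement: !2 = 1.
Total: 21 × 1 = 21.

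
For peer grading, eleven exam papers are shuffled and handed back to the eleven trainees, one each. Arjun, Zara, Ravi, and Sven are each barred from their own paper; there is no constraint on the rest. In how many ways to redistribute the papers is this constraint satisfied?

Inclusion-exclusion on the 4 forbidden self-matches:
Σ_{j=0}^{4} (-1)^j C(4,j)(11-j)!
= C(4,0)·11! - C(4,1)·10! + C(4,2)·9! - C(4,3)·8! + C(4,4)·7!
= 39916800 - 14515200 + 2177280 - 161280 + 5040
= 27422640

27422640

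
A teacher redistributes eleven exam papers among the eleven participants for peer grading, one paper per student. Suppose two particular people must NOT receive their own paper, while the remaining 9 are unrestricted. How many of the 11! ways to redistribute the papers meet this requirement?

Let A_j be the event that the j-th constrained one is fixed. By inclusion-exclusion over the 2 events:
Σ_{j=0}^{2} (-1)^j C(2,j)(11-j)!
= C(2,0)·11! - C(2,1)·10! + C(2,2)·9!
= 39916800 - 7257600 + 362880
= 33022080

33022080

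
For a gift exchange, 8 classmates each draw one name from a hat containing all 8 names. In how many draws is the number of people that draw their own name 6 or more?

# with exactly i fixed is C(8,i)·!(8-i); sum over i=6..8:
  i=6: C(8,6)·!2 = 28·1 = 28
  i=7: C(8,7)·!1 = 8·0 = 0
  i=8: C(8,8)·!0 = 1·1 = 1
Total = 29.

29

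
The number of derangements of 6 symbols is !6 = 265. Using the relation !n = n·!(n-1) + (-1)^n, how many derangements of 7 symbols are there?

!7 = 7·265 - 1 = 1854.

1854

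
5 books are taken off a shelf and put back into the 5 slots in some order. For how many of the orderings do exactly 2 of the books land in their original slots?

20

Choose which 2 of the 5 are fixed: C(5,2) = 10.
The other 3 form a derangement: !3 = 2.
Total: 10 × 2 = 20.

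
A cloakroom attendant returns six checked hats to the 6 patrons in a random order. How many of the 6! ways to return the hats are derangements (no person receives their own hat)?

Use !n = n·!(n-1) + (-1)^n.
!6 = 6·44 + 1 = 265

265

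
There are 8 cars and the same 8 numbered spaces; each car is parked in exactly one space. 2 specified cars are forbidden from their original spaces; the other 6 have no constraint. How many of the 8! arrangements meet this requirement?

Let A_j be the event that the j-th constrained one is fixed. By inclusion-exclusion over the 2 events:
Σ_{j=0}^{2} (-1)^j C(2,j)(8-j)!
= C(2,0)·8! - C(2,1)·7! + C(2,2)·6!
= 40320 - 10080 + 720
= 30960

30960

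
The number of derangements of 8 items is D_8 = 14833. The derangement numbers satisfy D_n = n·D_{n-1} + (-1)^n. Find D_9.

D_9 = 9·14833 - 1 = 133496.

133496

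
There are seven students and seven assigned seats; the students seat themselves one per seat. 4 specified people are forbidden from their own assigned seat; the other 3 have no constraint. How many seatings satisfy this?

Let A_j be the event that the j-th constrained one is fixed. By inclusion-exclusion over the 4 events:
Σ_{j=0}^{4} (-1)^j C(4,j)(7-j)!
= C(4,0)·7! - C(4,1)·6! + C(4,2)·5! - C(4,3)·4! + C(4,4)·3!
= 5040 - 2880 + 720 - 96 + 6
= 2790

2790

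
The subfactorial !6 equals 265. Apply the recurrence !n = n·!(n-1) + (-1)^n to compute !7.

1854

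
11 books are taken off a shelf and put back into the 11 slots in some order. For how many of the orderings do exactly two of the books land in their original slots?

Pick the 2 fixed positions: C(11,2) = 55 ways.
The remaining 9 must be deranged: !9 = 133496.
Total: 55 × 133496 = 7342280.

7342280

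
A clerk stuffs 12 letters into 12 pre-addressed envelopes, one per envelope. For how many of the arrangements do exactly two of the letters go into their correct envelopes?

Pick the 2 fixed positions: C(12,2) = 66 ways.
The remaining 10 must be deranged: !10 = 1334961.
Total: 66 × 1334961 = 88107426.

88107426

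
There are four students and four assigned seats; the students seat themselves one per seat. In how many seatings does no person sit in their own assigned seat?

9

The number of derangements of 4 is !4 = Σ_{k=0}^{4} (-1)^k·4!/k!
= 4! - 4!/1! + 4!/2! - 4!/3! + 4!/4!
= 24 - 24 + 12 - 4 + 1
= 9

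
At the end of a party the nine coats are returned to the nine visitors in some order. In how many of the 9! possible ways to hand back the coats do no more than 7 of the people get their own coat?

Sum C(9,i)·!(9-i) for i = 0..7:
  i=0: C(9,0)·!9 = 1·133496 = 133496
  i=1: C(9,1)·!8 = 9·14833 = 133497
  i=2: C(9,2)·!7 = 36·1854 = 66744
  i=3: C(9,3)·!6 = 84·265 = 22260
  i=4: C(9,4)·!5 = 126·44 = 5544
  i=5: C(9,5)·!4 = 126·9 = 1134
  i=6: C(9,6)·!3 = 84·2 = 168
  i=7: C(9,7)·!2 = 36·1 = 36
Total = 362879.

362879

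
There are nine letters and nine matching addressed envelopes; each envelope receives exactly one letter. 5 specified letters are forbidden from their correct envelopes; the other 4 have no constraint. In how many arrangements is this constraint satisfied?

205056

Inclusion-exclusion on the 5 forbidden self-matches:
Σ_{j=0}^{5} (-1)^j C(5,j)(9-j)!
= C(5,0)·9! - C(5,1)·8! + C(5,2)·7! - C(5,3)·6! + C(5,4)·5! - C(5,5)·4!
= 362880 - 201600 + 50400 - 7200 + 600 - 24
= 205056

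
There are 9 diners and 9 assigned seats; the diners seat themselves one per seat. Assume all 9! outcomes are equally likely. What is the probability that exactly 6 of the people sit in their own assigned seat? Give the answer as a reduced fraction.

1/2160

Favorable outcomes: C(9,6)·!3 = 84·2 = 168.
Total outcomes: 9! = 362880.
Probability = 168/362880 = 1/2160.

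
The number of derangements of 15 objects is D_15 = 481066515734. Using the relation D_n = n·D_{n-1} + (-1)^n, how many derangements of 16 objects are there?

D_16 = 16·481066515734 + 1 = 7697064251745.

7697064251745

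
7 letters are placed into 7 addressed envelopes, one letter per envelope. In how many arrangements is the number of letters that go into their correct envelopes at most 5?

5039

# with exactly i fixed is C(7,i)·!(7-i); sum over i=0..5:
  i=0: C(7,0)·!7 = 1·1854 = 1854
  i=1: C(7,1)·!6 = 7·265 = 1855
  i=2: C(7,2)·!5 = 21·44 = 924
  i=3: C(7,3)·!4 = 35·9 = 315
  i=4: C(7,4)·!3 = 35·2 = 70
  i=5: C(7,5)·!2 = 21·1 = 21
Total = 5039.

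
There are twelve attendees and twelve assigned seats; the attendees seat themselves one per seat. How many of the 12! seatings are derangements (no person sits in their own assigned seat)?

176214841

!12 is the nearest integer to 12!/e.
12! = 479001600, and 479001600/e ≈ 176214840.93, so !12 = 176214841.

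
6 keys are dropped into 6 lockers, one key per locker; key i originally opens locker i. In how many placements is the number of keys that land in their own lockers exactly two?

Choose which 2 of the 6 are fixed: C(6,2) = 15.
The remaining 4 must be deranged: !4 = 9.
Total: 15 × 9 = 135.

135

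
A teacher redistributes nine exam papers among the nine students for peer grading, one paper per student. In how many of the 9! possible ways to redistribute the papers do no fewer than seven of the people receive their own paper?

37

# with exactly i fixed is C(9,i)·!(9-i); sum over i=7..9:
  i=7: C(9,7)·!2 = 36·1 = 36
  i=8: C(9,8)·!1 = 9·0 = 0
  i=9: C(9,9)·!0 = 1·1 = 1
Total = 37.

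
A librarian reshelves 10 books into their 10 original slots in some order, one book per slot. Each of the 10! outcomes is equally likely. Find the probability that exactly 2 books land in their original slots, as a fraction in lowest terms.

2119/11520

Favorable outcomes: C(10,2)·!8 = 45·14833 = 667485.
Total outcomes: 10! = 3628800.
Probability = 667485/3628800 = 2119/11520.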